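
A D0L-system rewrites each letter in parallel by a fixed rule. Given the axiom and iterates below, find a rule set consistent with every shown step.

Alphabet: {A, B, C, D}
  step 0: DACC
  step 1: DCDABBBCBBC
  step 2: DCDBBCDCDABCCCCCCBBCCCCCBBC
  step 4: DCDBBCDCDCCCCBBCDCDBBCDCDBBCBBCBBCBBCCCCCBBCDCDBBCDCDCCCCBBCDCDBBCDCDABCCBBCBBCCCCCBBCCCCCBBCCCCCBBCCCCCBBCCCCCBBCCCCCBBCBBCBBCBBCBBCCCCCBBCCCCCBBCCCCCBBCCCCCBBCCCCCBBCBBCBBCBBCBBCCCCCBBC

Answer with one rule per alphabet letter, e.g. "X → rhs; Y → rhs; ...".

A->AB, B->CC, C->BBC, D->DCD

  step 1 ⇒ step 2: DCDABBBCBBC ⇒ DCD·BBC·DCD·AB·CC·CC·CC·BBC·CC·CC·BBC
    A ↦ AB
    B ↦ CC
    C ↦ BBC
    D ↦ DCD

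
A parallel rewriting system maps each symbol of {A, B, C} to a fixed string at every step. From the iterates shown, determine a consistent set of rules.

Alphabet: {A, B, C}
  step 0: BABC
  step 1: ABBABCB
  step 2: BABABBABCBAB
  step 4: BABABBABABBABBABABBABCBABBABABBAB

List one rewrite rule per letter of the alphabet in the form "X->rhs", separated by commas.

A->B, B->AB, C->CB

  step 1 ⇒ step 2: ABBABCB ⇒ B·AB·AB·B·AB·CB·AB
    A ↦ B
    B ↦ AB
    C ↦ CB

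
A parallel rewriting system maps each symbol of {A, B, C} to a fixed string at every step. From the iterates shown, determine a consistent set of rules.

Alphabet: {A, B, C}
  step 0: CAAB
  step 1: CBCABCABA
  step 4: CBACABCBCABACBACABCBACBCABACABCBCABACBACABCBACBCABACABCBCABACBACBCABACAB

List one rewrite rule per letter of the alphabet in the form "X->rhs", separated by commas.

  step 0 ⇒ step 1: CAAB ⇒ CB·CAB·CAB·A
    A ↦ CAB
    B ↦ A
    C ↦ CB

A->CAB, B->A, C->CB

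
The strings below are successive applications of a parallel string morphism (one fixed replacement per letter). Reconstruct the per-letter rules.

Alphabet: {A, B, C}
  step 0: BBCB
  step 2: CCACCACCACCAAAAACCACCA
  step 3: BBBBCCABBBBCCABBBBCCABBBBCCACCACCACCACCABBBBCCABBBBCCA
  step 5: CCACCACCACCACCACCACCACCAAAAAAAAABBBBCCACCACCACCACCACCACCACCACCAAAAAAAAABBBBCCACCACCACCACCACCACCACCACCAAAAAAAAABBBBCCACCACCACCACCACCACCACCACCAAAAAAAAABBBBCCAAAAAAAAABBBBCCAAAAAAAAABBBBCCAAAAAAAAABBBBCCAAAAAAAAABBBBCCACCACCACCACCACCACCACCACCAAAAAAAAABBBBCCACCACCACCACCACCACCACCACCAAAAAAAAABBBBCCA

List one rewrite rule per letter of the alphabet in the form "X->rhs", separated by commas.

A->CCA, B->AA, C->BB

  step 2 ⇒ step 3: CCACCACCACCAAAAACCACCA ⇒ BB·BB·CCA·BB·BB·CCA·BB·BB·CCA·BB·BB·CCA·CCA·CCA·CCA·CCA·BB·BB·CCA·BB·BB·CCA
    A ↦ CCA
    C ↦ BB
    B ↦ AA  (constrained at step 0)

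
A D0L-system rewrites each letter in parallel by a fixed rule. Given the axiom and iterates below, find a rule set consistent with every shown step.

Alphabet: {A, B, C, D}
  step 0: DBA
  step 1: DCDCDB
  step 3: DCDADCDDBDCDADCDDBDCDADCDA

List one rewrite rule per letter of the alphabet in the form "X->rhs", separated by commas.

A->DB, B->C, C->A, D->DCD

  step 0 ⇒ step 1: DBA ⇒ DCD·C·DB
    A ↦ DB
    B ↦ C
    D ↦ DCD
    C ↦ A  (constrained at step 1)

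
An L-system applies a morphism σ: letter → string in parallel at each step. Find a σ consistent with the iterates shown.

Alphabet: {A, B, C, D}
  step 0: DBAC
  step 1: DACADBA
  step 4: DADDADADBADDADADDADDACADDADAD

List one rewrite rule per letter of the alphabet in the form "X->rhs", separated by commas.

A->D, B->CA, C->BA, D->DA

  step 0 ⇒ step 1: DBAC ⇒ DA·CA·D·BA
    A ↦ D
    B ↦ CA
    C ↦ BA
    D ↦ DA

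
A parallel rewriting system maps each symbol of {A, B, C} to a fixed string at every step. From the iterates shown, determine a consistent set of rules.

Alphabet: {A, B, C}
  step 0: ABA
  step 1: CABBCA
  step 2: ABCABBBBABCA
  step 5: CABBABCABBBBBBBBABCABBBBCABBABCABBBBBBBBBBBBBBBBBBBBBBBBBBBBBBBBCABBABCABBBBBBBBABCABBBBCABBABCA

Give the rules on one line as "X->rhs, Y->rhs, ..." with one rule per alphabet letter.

A->CA, B->BB, C->AB

  step 1 ⇒ step 2: CABBCA ⇒ AB·CA·BB·BB·AB·CA
    A ↦ CA
    B ↦ BB
    C ↦ AB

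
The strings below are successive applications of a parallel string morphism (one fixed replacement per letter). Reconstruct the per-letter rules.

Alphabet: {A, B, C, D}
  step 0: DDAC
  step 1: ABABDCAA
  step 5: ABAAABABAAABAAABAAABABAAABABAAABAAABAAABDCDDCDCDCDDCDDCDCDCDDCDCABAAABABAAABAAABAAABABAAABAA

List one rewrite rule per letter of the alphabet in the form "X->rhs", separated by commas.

A->DC, B->D, C->AA, D->AB

  step 0 ⇒ step 1: DDAC ⇒ AB·AB·DC·AA
    A ↦ DC
    C ↦ AA
    D ↦ AB
    B ↦ D  (constrained at step 1)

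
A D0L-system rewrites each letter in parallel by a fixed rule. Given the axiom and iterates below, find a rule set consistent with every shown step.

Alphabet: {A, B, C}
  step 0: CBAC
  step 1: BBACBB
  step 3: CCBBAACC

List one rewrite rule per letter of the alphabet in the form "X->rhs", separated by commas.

A->C, B->A, C->BB

  step 0 ⇒ step 1: CBAC ⇒ BB·A·C·BB
    A ↦ C
    B ↦ A
    C ↦ BB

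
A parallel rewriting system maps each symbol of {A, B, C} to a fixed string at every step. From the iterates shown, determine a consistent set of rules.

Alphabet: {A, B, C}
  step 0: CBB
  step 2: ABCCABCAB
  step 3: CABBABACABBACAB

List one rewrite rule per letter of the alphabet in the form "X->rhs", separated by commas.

A->C, B->AB, C->BA

  step 2 ⇒ step 3: ABCCABCAB ⇒ C·AB·BA·BA·C·AB·BA·C·AB
    A ↦ C
    B ↦ AB
    C ↦ BA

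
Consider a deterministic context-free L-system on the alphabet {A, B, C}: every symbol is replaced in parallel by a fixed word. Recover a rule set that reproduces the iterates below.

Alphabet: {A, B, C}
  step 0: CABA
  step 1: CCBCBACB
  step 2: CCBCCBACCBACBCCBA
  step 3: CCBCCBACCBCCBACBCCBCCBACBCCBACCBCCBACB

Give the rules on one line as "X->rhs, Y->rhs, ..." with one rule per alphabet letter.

  step 2 ⇒ step 3: CCBCCBACCBACBCCBA ⇒ CCB·CCB·A·CCB·CCB·A·CB·CCB·CCB·A·CB·CCB·A·CCB·CCB·A·CB
    A ↦ CB
    B ↦ A
    C ↦ CCB

A->CB, B->A, C->CCB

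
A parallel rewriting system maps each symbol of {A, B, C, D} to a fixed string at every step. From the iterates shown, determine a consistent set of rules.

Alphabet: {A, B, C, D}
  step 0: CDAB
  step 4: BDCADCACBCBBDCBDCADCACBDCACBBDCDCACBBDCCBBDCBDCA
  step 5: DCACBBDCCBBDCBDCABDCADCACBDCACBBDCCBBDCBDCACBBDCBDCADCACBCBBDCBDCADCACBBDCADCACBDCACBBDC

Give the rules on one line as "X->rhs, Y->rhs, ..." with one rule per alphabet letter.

  step 4 ⇒ step 5: BDCADCACBCBBDCBDCADCACBDCACBBDCDCACBBDCCBBDCBDCA ⇒ DCA·C·B·BDC·C·B·BDC·B·DCA·B·DCA·DCA·C·B·DCA·C·B·BDC·C·B·BDC·B·DCA·C·B·BDC·B·DCA·DCA·C·B·C·B·BDC·B·DCA·DCA·C·B·B·DCA·DCA·C·B·DCA·C·B·BDC
    A ↦ BDC
    B ↦ DCA
    C ↦ B
    D ↦ C

A->BDC, B->DCA, C->B, D->C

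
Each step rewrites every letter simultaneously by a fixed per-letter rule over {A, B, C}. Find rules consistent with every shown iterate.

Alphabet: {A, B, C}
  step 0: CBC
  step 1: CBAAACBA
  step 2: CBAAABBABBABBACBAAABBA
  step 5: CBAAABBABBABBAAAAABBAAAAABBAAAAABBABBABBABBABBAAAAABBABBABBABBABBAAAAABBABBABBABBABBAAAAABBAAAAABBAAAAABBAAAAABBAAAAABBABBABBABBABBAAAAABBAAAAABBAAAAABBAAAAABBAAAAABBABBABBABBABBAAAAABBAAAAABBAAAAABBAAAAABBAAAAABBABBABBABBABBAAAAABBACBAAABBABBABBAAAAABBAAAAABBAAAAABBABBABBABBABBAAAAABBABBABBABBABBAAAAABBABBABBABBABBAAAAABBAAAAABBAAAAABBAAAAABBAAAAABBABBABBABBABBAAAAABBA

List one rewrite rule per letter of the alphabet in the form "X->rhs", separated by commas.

  step 1 ⇒ step 2: CBAAACBA ⇒ CBA·AA·BBA·BBA·BBA·CBA·AA·BBA
    A ↦ BBA
    B ↦ AA
    C ↦ CBA

A->BBA, B->AA, C->CBA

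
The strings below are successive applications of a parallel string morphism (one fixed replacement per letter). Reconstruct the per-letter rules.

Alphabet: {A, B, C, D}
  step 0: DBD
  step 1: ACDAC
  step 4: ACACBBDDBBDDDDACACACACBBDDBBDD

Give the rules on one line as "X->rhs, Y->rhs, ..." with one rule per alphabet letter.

  step 0 ⇒ step 1: DBD ⇒ AC·D·AC
    B ↦ D
    D ↦ AC
    A ↦ BB  (constrained at step 1)
    C ↦ DD  (constrained at step 1)

A->BB, B->D, C->DD, D->AC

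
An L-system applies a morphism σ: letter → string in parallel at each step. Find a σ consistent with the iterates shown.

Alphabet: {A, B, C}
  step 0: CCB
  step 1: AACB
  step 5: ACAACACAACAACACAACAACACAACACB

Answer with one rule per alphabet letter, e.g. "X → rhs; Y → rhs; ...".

A->AC, B->CB, C->A

  step 0 ⇒ step 1: CCB ⇒ A·A·CB
    B ↦ CB
    C ↦ A
    A ↦ AC  (constrained at step 1)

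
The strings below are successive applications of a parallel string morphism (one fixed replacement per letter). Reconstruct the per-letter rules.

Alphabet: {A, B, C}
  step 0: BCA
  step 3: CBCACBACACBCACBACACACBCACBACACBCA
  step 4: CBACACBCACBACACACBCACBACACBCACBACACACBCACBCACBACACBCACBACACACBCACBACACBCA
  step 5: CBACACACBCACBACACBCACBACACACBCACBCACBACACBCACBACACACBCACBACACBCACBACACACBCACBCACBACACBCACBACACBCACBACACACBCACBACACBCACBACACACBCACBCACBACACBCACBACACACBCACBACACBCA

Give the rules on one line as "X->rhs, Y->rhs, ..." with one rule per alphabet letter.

  step 4 ⇒ step 5: CBACACBCACBACACACBCACBACACBCACBACACACBCACBCACBACACBCACBACACACBCACBACACBCA ⇒ CB·ACA·CA·CB·CA·CB·ACA·CB·CA·CB·ACA·CA·CB·CA·CB·CA·CB·ACA·CB·CA·CB·ACA·CA·CB·CA·CB·ACA·CB·CA·CB·ACA·CA·CB·CA·CB·CA·CB·ACA·CB·CA·CB·ACA·CB·CA·CB·ACA·CA·CB·CA·CB·ACA·CB·CA·CB·ACA·CA·CB·CA·CB·CA·CB·ACA·CB·CA·CB·ACA·CA·CB·CA·CB·ACA·CB·CA
    A ↦ CA
    B ↦ ACA
    C ↦ CB

A->CA, B->ACA, C->CB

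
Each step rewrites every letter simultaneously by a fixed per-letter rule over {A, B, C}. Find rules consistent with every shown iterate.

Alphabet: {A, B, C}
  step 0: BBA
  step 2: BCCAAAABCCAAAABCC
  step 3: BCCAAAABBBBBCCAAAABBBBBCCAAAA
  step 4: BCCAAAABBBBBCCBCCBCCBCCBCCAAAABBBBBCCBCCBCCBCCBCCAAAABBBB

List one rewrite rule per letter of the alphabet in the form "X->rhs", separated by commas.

A->B, B->BCC, C->AA

  step 3 ⇒ step 4: BCCAAAABBBBBCCAAAABBBBBCCAAAA ⇒ BCC·AA·AA·B·B·B·B·BCC·BCC·BCC·BCC·BCC·AA·AA·B·B·B·B·BCC·BCC·BCC·BCC·BCC·AA·AA·B·B·B·B
    A ↦ B
    B ↦ BCC
    C ↦ AA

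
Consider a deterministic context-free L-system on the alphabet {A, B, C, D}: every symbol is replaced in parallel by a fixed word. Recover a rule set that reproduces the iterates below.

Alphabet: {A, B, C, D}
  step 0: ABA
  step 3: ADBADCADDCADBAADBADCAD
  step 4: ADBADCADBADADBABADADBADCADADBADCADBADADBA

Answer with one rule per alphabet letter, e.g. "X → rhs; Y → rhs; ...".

  step 3 ⇒ step 4: ADBADCADDCADBAADBADCAD ⇒ AD·BA·DC·AD·BA·D·AD·BA·BA·D·AD·BA·DC·AD·AD·BA·DC·AD·BA·D·AD·BA
    A ↦ AD
    B ↦ DC
    C ↦ D
    D ↦ BA

A->AD, B->DC, C->D, D->BA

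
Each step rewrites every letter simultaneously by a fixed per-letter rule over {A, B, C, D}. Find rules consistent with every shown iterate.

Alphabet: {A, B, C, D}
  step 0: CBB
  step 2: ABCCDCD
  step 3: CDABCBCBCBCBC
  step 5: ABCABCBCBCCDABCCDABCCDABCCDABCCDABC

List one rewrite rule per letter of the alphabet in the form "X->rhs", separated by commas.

A->CD, B->A, C->BC, D->BC

  step 2 ⇒ step 3: ABCCDCD ⇒ CD·A·BC·BC·BC·BC·BC
    A ↦ CD
    B ↦ A
    C ↦ BC
    D ↦ BC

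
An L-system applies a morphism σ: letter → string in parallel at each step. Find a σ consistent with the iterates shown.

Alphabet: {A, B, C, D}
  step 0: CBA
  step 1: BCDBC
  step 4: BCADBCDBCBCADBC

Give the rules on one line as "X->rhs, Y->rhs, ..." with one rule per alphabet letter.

  step 0 ⇒ step 1: CBA ⇒ BC·D·BC
    A ↦ BC
    B ↦ D
    C ↦ BC
    D ↦ A  (constrained at step 1)

A->BC, B->D, C->BC, D->A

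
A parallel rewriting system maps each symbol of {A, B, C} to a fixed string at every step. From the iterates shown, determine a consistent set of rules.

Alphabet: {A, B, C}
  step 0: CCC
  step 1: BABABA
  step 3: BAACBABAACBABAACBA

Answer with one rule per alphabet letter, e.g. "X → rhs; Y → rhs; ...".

  step 0 ⇒ step 1: CCC ⇒ BA·BA·BA
    C ↦ BA
    A ↦ AC  (constrained at step 1)
    B ↦ C  (constrained at step 1)

A->AC, B->C, C->BA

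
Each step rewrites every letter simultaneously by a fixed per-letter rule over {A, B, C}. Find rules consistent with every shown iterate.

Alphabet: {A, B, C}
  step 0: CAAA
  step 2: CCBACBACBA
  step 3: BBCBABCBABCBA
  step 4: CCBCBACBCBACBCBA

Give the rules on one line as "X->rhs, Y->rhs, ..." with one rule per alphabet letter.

A->BA, B->C, C->B

  step 3 ⇒ step 4: BBCBABCBABCBA ⇒ C·C·B·C·BA·C·B·C·BA·C·B·C·BA
    A ↦ BA
    B ↦ C
    C ↦ B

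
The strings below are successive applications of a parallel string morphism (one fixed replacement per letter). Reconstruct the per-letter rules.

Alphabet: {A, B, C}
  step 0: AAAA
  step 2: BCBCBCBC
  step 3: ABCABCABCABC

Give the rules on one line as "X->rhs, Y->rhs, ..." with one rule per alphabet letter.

A->C, B->A, C->BC

  step 2 ⇒ step 3: BCBCBCBC ⇒ A·BC·A·BC·A·BC·A·BC
    B ↦ A
    C ↦ BC
    A ↦ C  (constrained at step 0)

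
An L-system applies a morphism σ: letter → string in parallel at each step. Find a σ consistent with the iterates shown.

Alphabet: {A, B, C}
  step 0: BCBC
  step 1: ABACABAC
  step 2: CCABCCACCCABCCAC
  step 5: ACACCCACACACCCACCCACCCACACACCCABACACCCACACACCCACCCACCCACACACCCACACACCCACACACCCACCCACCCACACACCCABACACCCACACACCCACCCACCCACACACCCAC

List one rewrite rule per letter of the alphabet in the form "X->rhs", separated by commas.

  step 1 ⇒ step 2: ABACABAC ⇒ CC·AB·CC·AC·CC·AB·CC·AC
    A ↦ CC
    B ↦ AB
    C ↦ AC

A->CC, B->AB, C->AC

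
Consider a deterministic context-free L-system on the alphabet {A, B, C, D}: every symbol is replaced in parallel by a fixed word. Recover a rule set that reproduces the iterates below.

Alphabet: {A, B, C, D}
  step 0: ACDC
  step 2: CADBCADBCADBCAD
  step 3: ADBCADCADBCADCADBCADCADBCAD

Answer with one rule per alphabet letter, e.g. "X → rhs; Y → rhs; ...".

A->BC, B->C, C->AD, D->AD

  step 2 ⇒ step 3: CADBCADBCADBCAD ⇒ AD·BC·AD·C·AD·BC·AD·C·AD·BC·AD·C·AD·BC·AD
    A ↦ BC
    B ↦ C
    C ↦ AD
    D ↦ AD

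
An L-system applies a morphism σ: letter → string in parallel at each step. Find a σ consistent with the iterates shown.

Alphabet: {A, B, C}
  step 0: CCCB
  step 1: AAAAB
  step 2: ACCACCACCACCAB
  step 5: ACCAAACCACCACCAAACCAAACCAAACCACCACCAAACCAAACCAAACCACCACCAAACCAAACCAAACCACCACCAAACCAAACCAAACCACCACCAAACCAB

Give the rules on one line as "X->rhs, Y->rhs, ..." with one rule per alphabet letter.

  step 1 ⇒ step 2: AAAAB ⇒ ACC·ACC·ACC·ACC·AB
    A ↦ ACC
    B ↦ AB
  step 0 ⇒ step 1: CCCB ⇒ A·A·A·AB
    C ↦ A

A->ACC, B->AB, C->A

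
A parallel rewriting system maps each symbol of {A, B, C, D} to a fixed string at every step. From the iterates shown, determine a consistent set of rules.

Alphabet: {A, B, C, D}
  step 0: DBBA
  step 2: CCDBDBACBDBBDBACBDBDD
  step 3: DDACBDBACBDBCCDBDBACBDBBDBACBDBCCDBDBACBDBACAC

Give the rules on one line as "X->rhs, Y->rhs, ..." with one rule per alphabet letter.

A->CC, B->BDB, C->D, D->AC

  step 2 ⇒ step 3: CCDBDBACBDBBDBACBDBDD ⇒ D·D·AC·BDB·AC·BDB·CC·D·BDB·AC·BDB·BDB·AC·BDB·CC·D·BDB·AC·BDB·AC·AC
    A ↦ CC
    B ↦ BDB
    C ↦ D
    D ↦ AC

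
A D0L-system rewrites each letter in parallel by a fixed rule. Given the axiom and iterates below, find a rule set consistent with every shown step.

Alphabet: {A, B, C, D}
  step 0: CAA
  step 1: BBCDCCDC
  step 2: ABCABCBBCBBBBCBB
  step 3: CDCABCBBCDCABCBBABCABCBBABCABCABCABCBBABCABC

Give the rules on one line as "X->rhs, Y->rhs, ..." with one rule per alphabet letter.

A->CDC, B->ABC, C->BB, D->C

  step 2 ⇒ step 3: ABCABCBBCBBBBCBB ⇒ CDC·ABC·BB·CDC·ABC·BB·ABC·ABC·BB·ABC·ABC·ABC·ABC·BB·ABC·ABC
    A ↦ CDC
    B ↦ ABC
    C ↦ BB
  step 1 ⇒ step 2: BBCDCCDC ⇒ ABC·ABC·BB·C·BB·BB·C·BB
    D ↦ C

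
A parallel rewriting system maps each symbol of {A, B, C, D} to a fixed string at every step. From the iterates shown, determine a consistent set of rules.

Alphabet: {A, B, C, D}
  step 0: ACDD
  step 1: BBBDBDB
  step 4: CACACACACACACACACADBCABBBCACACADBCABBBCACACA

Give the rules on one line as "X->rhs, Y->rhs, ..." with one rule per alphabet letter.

A->B, B->CA, C->BB, D->DB

  step 0 ⇒ step 1: ACDD ⇒ B·BB·DB·DB
    A ↦ B
    C ↦ BB
    D ↦ DB
    B ↦ CA  (constrained at step 1)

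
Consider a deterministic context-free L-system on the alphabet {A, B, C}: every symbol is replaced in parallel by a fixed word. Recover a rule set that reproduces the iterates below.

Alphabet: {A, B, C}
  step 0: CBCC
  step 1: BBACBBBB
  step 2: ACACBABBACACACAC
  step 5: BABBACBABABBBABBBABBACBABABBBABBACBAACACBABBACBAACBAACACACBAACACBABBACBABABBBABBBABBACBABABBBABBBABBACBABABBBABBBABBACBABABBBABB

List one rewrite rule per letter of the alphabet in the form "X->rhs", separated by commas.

A->BA, B->AC, C->BB

  step 1 ⇒ step 2: BBACBBBB ⇒ AC·AC·BA·BB·AC·AC·AC·AC
    A ↦ BA
    B ↦ AC
    C ↦ BB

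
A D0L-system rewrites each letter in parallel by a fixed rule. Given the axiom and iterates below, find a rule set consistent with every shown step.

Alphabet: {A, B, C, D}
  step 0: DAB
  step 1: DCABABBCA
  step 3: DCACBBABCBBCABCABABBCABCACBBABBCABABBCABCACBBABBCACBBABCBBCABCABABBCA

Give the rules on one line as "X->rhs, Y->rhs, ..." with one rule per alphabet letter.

A->BAB, B->BCA, C->CB, D->DCA

  step 0 ⇒ step 1: DAB ⇒ DCA·BAB·BCA
    A ↦ BAB
    B ↦ BCA
    D ↦ DCA
    C ↦ CB  (constrained at step 1)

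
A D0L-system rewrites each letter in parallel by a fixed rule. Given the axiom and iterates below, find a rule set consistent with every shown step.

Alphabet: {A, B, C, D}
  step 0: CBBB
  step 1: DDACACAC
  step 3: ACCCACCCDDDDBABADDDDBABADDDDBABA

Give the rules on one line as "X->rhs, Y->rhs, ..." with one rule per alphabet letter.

  step 0 ⇒ step 1: CBBB ⇒ DD·AC·AC·AC
    B ↦ AC
    C ↦ DD
    A ↦ CC  (constrained at step 1)
    D ↦ BA  (constrained at step 1)

A->CC, B->AC, C->DD, D->BA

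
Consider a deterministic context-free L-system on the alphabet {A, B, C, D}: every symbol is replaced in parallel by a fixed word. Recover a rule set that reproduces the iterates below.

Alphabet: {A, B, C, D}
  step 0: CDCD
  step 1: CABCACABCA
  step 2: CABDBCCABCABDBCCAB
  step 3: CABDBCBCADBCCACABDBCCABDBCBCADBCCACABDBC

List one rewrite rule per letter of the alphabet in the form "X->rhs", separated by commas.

  step 2 ⇒ step 3: CABDBCCABCABDBCCAB ⇒ CA·B·DBC·BCA·DBC·CA·CA·B·DBC·CA·B·DBC·BCA·DBC·CA·CA·B·DBC
    A ↦ B
    B ↦ DBC
    C ↦ CA
    D ↦ BCA

A->B, B->DBC, C->CA, D->BCA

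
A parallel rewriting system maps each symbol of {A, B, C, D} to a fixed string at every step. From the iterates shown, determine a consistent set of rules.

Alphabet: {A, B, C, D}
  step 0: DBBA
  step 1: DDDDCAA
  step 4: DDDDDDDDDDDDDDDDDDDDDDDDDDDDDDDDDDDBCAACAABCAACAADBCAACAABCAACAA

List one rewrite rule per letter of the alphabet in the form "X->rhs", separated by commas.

A->CAA, B->D, C->B, D->DD

  step 0 ⇒ step 1: DBBA ⇒ DD·D·D·CAA
    A ↦ CAA
    B ↦ D
    D ↦ DD
    C ↦ B  (constrained at step 1)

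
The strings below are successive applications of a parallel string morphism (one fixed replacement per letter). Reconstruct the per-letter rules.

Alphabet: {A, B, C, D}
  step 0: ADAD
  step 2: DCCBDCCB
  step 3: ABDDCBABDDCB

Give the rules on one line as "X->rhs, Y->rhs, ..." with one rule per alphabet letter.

  step 2 ⇒ step 3: DCCBDCCB ⇒ AB·D·D·CB·AB·D·D·CB
    B ↦ CB
    C ↦ D
    D ↦ AB
    A ↦ C  (constrained at step 0)

A->C, B->CB, C->D, D->AB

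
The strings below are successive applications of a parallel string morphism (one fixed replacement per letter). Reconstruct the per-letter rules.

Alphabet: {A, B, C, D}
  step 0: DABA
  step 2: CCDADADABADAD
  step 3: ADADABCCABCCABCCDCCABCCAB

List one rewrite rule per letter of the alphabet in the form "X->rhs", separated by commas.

A->CC, B->D, C->AD, D->AB

  step 2 ⇒ step 3: CCDADADABADAD ⇒ AD·AD·AB·CC·AB·CC·AB·CC·D·CC·AB·CC·AB
    A ↦ CC
    B ↦ D
    C ↦ AD
    D ↦ AB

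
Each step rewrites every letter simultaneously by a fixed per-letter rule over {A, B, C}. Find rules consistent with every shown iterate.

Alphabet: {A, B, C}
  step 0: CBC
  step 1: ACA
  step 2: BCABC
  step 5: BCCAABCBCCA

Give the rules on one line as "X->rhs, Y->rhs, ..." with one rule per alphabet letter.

A->BC, B->C, C->A

  step 1 ⇒ step 2: ACA ⇒ BC·A·BC
    A ↦ BC
    C ↦ A
  step 0 ⇒ step 1: CBC ⇒ A·C·A
    B ↦ C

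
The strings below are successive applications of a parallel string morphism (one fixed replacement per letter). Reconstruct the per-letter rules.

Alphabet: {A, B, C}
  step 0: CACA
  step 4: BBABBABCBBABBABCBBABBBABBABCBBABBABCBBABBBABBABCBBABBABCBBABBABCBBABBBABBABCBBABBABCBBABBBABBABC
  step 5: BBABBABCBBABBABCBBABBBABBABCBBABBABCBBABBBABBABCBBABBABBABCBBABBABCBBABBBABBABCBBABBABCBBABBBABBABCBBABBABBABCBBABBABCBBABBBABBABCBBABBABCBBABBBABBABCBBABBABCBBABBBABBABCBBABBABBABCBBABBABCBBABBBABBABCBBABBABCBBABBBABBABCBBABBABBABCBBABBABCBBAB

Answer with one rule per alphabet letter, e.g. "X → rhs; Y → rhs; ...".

A->BC, B->BBA, C->B

  step 4 ⇒ step 5: BBABBABCBBABBABCBBABBBABBABCBBABBABCBBABBBABBABCBBABBABCBBABBABCBBABBBABBABCBBABBABCBBABBBABBABC ⇒ BBA·BBA·BC·BBA·BBA·BC·BBA·B·BBA·BBA·BC·BBA·BBA·BC·BBA·B·BBA·BBA·BC·BBA·BBA·BBA·BC·BBA·BBA·BC·BBA·B·BBA·BBA·BC·BBA·BBA·BC·BBA·B·BBA·BBA·BC·BBA·BBA·BBA·BC·BBA·BBA·BC·BBA·B·BBA·BBA·BC·BBA·BBA·BC·BBA·B·BBA·BBA·BC·BBA·BBA·BC·BBA·B·BBA·BBA·BC·BBA·BBA·BBA·BC·BBA·BBA·BC·BBA·B·BBA·BBA·BC·BBA·BBA·BC·BBA·B·BBA·BBA·BC·BBA·BBA·BBA·BC·BBA·BBA·BC·BBA·B
    A ↦ BC
    B ↦ BBA
    C ↦ B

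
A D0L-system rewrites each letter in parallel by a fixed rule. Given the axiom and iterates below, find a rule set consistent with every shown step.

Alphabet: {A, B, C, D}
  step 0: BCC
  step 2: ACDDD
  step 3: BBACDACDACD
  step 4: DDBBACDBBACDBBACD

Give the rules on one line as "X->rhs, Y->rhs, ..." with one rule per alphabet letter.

A->B, B->D, C->B, D->ACD

  step 3 ⇒ step 4: BBACDACDACD ⇒ D·D·B·B·ACD·B·B·ACD·B·B·ACD
    A ↦ B
    B ↦ D
    C ↦ B
    D ↦ ACD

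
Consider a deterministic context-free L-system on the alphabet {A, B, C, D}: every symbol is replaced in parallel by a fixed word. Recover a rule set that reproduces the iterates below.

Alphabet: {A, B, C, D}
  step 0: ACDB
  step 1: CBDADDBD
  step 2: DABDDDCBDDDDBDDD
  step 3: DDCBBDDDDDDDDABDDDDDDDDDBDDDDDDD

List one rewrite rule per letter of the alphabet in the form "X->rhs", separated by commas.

A->CB, B->BD, C->DA, D->DD

  step 2 ⇒ step 3: DABDDDCBDDDDBDDD ⇒ DD·CB·BD·DD·DD·DD·DA·BD·DD·DD·DD·DD·BD·DD·DD·DD
    A ↦ CB
    B ↦ BD
    C ↦ DA
    D ↦ DD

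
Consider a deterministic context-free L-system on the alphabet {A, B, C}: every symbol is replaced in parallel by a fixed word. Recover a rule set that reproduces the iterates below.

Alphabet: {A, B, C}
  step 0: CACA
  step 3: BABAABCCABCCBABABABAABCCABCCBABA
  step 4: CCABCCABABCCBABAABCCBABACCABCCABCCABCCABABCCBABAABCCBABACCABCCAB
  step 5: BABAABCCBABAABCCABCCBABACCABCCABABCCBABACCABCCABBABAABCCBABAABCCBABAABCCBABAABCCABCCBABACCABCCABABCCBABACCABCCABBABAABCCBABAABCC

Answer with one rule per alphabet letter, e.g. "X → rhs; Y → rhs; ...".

A->AB, B->CC, C->BA

  step 4 ⇒ step 5: CCABCCABABCCBABAABCCBABACCABCCABCCABCCABABCCBABAABCCBABACCABCCAB ⇒ BA·BA·AB·CC·BA·BA·AB·CC·AB·CC·BA·BA·CC·AB·CC·AB·AB·CC·BA·BA·CC·AB·CC·AB·BA·BA·AB·CC·BA·BA·AB·CC·BA·BA·AB·CC·BA·BA·AB·CC·AB·CC·BA·BA·CC·AB·CC·AB·AB·CC·BA·BA·CC·AB·CC·AB·BA·BA·AB·CC·BA·BA·AB·CC
    A ↦ AB
    B ↦ CC
    C ↦ BA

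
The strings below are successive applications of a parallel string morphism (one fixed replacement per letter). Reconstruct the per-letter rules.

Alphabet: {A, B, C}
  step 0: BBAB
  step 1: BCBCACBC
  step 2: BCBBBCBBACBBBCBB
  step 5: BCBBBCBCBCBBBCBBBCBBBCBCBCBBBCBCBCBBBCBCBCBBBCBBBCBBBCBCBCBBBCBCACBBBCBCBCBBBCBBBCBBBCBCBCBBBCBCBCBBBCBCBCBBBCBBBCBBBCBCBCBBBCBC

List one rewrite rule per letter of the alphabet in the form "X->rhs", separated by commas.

A->AC, B->BC, C->BB

  step 1 ⇒ step 2: BCBCACBC ⇒ BC·BB·BC·BB·AC·BB·BC·BB
    A ↦ AC
    B ↦ BC
    C ↦ BB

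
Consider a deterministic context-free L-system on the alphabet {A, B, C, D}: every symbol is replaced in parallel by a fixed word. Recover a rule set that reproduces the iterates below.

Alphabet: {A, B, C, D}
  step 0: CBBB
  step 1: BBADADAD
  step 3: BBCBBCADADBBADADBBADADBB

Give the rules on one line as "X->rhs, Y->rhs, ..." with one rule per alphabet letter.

A->B, B->AD, C->BB, D->BC

  step 0 ⇒ step 1: CBBB ⇒ BB·AD·AD·AD
    B ↦ AD
    C ↦ BB
    A ↦ B  (constrained at step 1)
    D ↦ BC  (constrained at step 1)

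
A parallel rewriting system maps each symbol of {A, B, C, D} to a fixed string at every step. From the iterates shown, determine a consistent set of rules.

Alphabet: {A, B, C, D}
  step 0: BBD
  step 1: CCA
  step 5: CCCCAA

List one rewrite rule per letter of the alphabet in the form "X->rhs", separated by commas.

  step 0 ⇒ step 1: BBD ⇒ C·C·A
    B ↦ C
    D ↦ A
    A ↦ BB  (constrained at step 1)
    C ↦ D  (constrained at step 1)

A->BB, B->C, C->D, D->A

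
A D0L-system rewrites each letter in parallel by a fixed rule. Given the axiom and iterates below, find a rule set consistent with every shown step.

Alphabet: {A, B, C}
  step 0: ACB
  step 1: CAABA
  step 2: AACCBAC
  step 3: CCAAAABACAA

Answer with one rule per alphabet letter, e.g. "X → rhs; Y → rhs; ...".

  step 2 ⇒ step 3: AACCBAC ⇒ C·C·AA·AA·BA·C·AA
    A ↦ C
    B ↦ BA
    C ↦ AA

A->C, B->BA, C->AA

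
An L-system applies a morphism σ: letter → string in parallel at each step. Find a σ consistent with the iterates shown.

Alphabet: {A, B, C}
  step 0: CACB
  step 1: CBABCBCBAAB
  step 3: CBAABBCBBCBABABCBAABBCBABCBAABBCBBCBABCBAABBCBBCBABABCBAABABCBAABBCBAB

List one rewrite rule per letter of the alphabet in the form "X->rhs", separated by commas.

  step 0 ⇒ step 1: CACB ⇒ CBA·BCB·CBA·AB
    A ↦ BCB
    B ↦ AB
    C ↦ CBA

A->BCB, B->AB, C->CBA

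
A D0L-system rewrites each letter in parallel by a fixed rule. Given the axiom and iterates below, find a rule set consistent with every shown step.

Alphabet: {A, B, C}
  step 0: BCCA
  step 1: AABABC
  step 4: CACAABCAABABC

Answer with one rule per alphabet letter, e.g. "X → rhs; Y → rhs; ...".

A->C, B->A, C->AB

  step 0 ⇒ step 1: BCCA ⇒ A·AB·AB·C
    A ↦ C
    B ↦ A
    C ↦ AB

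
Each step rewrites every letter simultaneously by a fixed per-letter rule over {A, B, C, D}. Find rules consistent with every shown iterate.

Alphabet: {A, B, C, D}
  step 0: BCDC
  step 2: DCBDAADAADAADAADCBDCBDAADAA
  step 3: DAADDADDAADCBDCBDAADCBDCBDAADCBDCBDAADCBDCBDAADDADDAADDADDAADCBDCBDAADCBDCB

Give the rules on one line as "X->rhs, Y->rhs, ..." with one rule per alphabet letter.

  step 2 ⇒ step 3: DCBDAADAADAADAADCBDCBDAADAA ⇒ DAA·DD·AD·DAA·DCB·DCB·DAA·DCB·DCB·DAA·DCB·DCB·DAA·DCB·DCB·DAA·DD·AD·DAA·DD·AD·DAA·DCB·DCB·DAA·DCB·DCB
    A ↦ DCB
    B ↦ AD
    C ↦ DD
    D ↦ DAA

A->DCB, B->AD, C->DD, D->DAA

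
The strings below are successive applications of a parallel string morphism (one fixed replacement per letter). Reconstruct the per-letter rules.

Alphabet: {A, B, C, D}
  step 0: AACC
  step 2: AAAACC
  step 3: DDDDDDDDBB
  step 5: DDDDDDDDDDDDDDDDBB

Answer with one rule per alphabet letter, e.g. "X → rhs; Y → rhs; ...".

  step 2 ⇒ step 3: AAAACC ⇒ DD·DD·DD·DD·B·B
    A ↦ DD
    C ↦ B
    B ↦ C  (constrained at step 3)
    D ↦ A  (constrained at step 3)

A->DD, B->C, C->B, D->A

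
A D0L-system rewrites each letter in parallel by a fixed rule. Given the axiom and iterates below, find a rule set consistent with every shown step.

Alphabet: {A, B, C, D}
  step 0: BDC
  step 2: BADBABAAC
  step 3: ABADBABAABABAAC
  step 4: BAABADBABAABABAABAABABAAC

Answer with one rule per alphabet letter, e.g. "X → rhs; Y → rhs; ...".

  step 3 ⇒ step 4: ABADBABAABABAAC ⇒ BA·A·BA·DB·A·BA·A·BA·BA·A·BA·A·BA·BA·AC
    A ↦ BA
    B ↦ A
    C ↦ AC
    D ↦ DB

A->BA, B->A, C->AC, D->DB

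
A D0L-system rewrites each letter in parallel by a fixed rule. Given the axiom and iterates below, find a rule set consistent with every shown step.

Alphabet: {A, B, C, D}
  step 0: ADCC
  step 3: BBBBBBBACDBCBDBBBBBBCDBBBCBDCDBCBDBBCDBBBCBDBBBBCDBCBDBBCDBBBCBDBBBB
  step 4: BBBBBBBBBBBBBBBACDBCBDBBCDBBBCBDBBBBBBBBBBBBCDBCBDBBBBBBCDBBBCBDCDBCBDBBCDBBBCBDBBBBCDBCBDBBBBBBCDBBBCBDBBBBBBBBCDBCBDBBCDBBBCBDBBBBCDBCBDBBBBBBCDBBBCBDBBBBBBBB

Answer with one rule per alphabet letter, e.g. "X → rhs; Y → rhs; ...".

  step 3 ⇒ step 4: BBBBBBBACDBCBDBBBBBBCDBBBCBDCDBCBDBBCDBBBCBDBBBBCDBCBDBBCDBBBCBDBBBB ⇒ BB·BB·BB·BB·BB·BB·BB·BA·CDB·CBD·BB·CDB·BB·CBD·BB·BB·BB·BB·BB·BB·CDB·CBD·BB·BB·BB·CDB·BB·CBD·CDB·CBD·BB·CDB·BB·CBD·BB·BB·CDB·CBD·BB·BB·BB·CDB·BB·CBD·BB·BB·BB·BB·CDB·CBD·BB·CDB·BB·CBD·BB·BB·CDB·CBD·BB·BB·BB·CDB·BB·CBD·BB·BB·BB·BB
    A ↦ BA
    B ↦ BB
    C ↦ CDB
    D ↦ CBD

A->BA, B->BB, C->CDB, D->CBD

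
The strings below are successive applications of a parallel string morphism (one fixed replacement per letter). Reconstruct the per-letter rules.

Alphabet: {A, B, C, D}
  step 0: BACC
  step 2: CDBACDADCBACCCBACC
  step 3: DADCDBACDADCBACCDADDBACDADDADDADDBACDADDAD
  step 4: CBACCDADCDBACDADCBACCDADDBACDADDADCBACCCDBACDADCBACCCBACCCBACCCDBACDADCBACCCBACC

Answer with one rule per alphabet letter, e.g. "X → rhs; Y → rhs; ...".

  step 3 ⇒ step 4: DADCDBACDADCBACCDADDBACDADDADDADDBACDADDAD ⇒ C·BAC·C·DAD·C·D·BAC·DAD·C·BAC·C·DAD·D·BAC·DAD·DAD·C·BAC·C·C·D·BAC·DAD·C·BAC·C·C·BAC·C·C·BAC·C·C·D·BAC·DAD·C·BAC·C·C·BAC·C
    A ↦ BAC
    B ↦ D
    C ↦ DAD
    D ↦ C

A->BAC, B->D, C->DAD, D->C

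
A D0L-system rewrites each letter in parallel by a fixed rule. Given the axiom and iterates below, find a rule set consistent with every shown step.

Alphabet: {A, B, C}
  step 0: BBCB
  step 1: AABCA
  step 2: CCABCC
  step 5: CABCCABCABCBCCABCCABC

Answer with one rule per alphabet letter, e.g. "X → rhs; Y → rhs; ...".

A->C, B->A, C->BC

  step 1 ⇒ step 2: AABCA ⇒ C·C·A·BC·C
    A ↦ C
    B ↦ A
    C ↦ BC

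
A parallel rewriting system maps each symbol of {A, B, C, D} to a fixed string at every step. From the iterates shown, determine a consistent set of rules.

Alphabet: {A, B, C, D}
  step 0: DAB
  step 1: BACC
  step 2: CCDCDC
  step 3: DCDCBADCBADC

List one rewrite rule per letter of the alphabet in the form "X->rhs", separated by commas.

  step 2 ⇒ step 3: CCDCDC ⇒ DC·DC·BA·DC·BA·DC
    C ↦ DC
    D ↦ BA
  step 0 ⇒ step 1: DAB ⇒ BA·C·C
    A ↦ C
  step 0 ⇒ step 1: DAB ⇒ BA·C·C
    B ↦ C

A->C, B->C, C->DC, D->BA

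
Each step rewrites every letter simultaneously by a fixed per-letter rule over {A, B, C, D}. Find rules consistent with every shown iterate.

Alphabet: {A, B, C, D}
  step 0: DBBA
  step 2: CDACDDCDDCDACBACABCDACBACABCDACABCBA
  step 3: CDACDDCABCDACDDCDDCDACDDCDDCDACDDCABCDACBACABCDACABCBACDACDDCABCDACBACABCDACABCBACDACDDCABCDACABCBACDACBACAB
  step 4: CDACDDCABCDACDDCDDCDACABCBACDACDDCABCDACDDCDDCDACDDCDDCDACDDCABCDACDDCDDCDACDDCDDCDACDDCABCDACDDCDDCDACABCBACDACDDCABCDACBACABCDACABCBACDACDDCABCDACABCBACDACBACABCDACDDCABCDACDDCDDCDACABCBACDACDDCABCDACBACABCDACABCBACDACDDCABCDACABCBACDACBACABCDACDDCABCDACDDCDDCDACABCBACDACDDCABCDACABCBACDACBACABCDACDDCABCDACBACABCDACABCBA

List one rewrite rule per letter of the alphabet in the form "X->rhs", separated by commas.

A->CAB, B->CBA, C->CDA, D->CDD

  step 3 ⇒ step 4: CDACDDCABCDACDDCDDCDACDDCDDCDACDDCABCDACBACABCDACABCBACDACDDCABCDACBACABCDACABCBACDACDDCABCDACABCBACDACBACAB ⇒ CDA·CDD·CAB·CDA·CDD·CDD·CDA·CAB·CBA·CDA·CDD·CAB·CDA·CDD·CDD·CDA·CDD·CDD·CDA·CDD·CAB·CDA·CDD·CDD·CDA·CDD·CDD·CDA·CDD·CAB·CDA·CDD·CDD·CDA·CAB·CBA·CDA·CDD·CAB·CDA·CBA·CAB·CDA·CAB·CBA·CDA·CDD·CAB·CDA·CAB·CBA·CDA·CBA·CAB·CDA·CDD·CAB·CDA·CDD·CDD·CDA·CAB·CBA·CDA·CDD·CAB·CDA·CBA·CAB·CDA·CAB·CBA·CDA·CDD·CAB·CDA·CAB·CBA·CDA·CBA·CAB·CDA·CDD·CAB·CDA·CDD·CDD·CDA·CAB·CBA·CDA·CDD·CAB·CDA·CAB·CBA·CDA·CBA·CAB·CDA·CDD·CAB·CDA·CBA·CAB·CDA·CAB·CBA
    A ↦ CAB
    B ↦ CBA
    C ↦ CDA
    D ↦ CDD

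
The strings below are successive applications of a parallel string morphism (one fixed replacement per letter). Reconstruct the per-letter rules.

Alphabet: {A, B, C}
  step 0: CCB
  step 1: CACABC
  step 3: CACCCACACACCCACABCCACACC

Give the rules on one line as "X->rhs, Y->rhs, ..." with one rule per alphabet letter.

  step 0 ⇒ step 1: CCB ⇒ CA·CA·BC
    B ↦ BC
    C ↦ CA
    A ↦ CC  (constrained at step 1)

A->CC, B->BC, C->CA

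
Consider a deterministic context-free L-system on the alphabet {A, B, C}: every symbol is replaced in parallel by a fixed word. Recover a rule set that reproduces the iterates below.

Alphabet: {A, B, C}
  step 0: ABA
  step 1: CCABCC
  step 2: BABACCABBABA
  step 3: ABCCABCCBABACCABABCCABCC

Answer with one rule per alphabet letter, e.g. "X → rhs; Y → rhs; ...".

  step 2 ⇒ step 3: BABACCABBABA ⇒ AB·CC·AB·CC·BA·BA·CC·AB·AB·CC·AB·CC
    A ↦ CC
    B ↦ AB
    C ↦ BA

A->CC, B->AB, C->BA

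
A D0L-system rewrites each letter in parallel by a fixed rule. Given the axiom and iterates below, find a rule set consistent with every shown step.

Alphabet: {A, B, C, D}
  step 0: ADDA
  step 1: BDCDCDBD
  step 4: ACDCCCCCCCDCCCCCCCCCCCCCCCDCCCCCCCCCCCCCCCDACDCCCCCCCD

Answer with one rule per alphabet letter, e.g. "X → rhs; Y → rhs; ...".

A->BD, B->A, C->CC, D->CD

  step 0 ⇒ step 1: ADDA ⇒ BD·CD·CD·BD
    A ↦ BD
    D ↦ CD
    B ↦ A  (constrained at step 1)
    C ↦ CC  (constrained at step 1)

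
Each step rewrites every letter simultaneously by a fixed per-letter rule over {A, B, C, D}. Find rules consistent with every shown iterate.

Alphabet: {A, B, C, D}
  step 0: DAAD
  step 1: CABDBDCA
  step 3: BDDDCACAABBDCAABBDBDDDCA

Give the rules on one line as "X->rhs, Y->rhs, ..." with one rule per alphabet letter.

A->BD, B->D, C->AB, D->CA

  step 0 ⇒ step 1: DAAD ⇒ CA·BD·BD·CA
    A ↦ BD
    D ↦ CA
    B ↦ D  (constrained at step 1)
    C ↦ AB  (constrained at step 1)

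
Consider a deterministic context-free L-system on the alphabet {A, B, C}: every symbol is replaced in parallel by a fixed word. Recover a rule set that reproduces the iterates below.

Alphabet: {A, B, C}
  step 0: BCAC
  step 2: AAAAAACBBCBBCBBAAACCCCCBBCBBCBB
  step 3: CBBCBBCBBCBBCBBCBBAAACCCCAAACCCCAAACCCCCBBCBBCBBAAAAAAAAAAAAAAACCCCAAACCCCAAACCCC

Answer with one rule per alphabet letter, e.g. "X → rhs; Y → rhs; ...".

  step 2 ⇒ step 3: AAAAAACBBCBBCBBAAACCCCCBBCBBCBB ⇒ CBB·CBB·CBB·CBB·CBB·CBB·AAA·CC·CC·AAA·CC·CC·AAA·CC·CC·CBB·CBB·CBB·AAA·AAA·AAA·AAA·AAA·CC·CC·AAA·CC·CC·AAA·CC·CC
    A ↦ CBB
    B ↦ CC
    C ↦ AAA

A->CBB, B->CC, C->AAA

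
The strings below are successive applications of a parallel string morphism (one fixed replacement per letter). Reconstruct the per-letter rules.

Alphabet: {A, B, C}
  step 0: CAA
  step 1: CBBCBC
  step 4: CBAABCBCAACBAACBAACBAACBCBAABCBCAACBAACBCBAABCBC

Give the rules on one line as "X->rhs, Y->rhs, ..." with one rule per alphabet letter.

  step 0 ⇒ step 1: CAA ⇒ CB·BC·BC
    A ↦ BC
    C ↦ CB
    B ↦ AA  (constrained at step 1)

A->BC, B->AA, C->CB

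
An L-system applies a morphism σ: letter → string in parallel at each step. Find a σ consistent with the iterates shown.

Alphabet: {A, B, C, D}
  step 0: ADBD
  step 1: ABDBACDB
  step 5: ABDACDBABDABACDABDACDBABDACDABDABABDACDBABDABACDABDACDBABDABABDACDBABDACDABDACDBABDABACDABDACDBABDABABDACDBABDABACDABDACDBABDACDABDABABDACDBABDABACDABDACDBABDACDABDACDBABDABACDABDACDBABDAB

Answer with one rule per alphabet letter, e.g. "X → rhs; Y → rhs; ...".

  step 0 ⇒ step 1: ADBD ⇒ ABD·B·ACD·B
    A ↦ ABD
    B ↦ ACD
    D ↦ B
    C ↦ A  (constrained at step 1)

A->ABD, B->ACD, C->A, D->B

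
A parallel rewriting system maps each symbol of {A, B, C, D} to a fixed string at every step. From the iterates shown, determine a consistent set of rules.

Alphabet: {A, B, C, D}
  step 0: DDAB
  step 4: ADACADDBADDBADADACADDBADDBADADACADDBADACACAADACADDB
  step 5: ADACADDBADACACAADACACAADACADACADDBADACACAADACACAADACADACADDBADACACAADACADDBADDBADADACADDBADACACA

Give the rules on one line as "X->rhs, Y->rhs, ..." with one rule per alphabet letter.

  step 4 ⇒ step 5: ADACADDBADDBADADACADDBADDBADADACADDBADACACAADACADDB ⇒ AD·AC·AD·DB·AD·AC·AC·A·AD·AC·AC·A·AD·AC·AD·AC·AD·DB·AD·AC·AC·A·AD·AC·AC·A·AD·AC·AD·AC·AD·DB·AD·AC·AC·A·AD·AC·AD·DB·AD·DB·AD·AD·AC·AD·DB·AD·AC·AC·A
    A ↦ AD
    B ↦ A
    C ↦ DB
    D ↦ AC

A->AD, B->A, C->DB, D->AC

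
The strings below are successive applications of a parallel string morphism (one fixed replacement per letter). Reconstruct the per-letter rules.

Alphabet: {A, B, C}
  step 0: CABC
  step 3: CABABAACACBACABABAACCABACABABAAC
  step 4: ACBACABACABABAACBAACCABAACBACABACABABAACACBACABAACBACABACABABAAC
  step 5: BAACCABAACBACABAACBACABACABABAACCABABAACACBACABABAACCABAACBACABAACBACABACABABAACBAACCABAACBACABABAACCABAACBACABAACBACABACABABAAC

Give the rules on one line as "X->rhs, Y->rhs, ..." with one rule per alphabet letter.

  step 4 ⇒ step 5: ACBACABACABABAACBAACCABAACBACABACABABAACACBACABAACBACABACABABAAC ⇒ BA·AC·CA·BA·AC·BA·CA·BA·AC·BA·CA·BA·CA·BA·BA·AC·CA·BA·BA·AC·AC·BA·CA·BA·BA·AC·CA·BA·AC·BA·CA·BA·AC·BA·CA·BA·CA·BA·BA·AC·BA·AC·CA·BA·AC·BA·CA·BA·BA·AC·CA·BA·AC·BA·CA·BA·AC·BA·CA·BA·CA·BA·BA·AC
    A ↦ BA
    B ↦ CA
    C ↦ AC

A->BA, B->CA, C->AC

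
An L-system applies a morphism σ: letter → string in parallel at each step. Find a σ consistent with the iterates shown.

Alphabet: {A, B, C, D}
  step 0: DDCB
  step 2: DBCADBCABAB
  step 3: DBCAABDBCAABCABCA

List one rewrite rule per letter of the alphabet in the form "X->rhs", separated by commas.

A->B, B->CA, C->A, D->DB

  step 2 ⇒ step 3: DBCADBCABAB ⇒ DB·CA·A·B·DB·CA·A·B·CA·B·CA
    A ↦ B
    B ↦ CA
    C ↦ A
    D ↦ DB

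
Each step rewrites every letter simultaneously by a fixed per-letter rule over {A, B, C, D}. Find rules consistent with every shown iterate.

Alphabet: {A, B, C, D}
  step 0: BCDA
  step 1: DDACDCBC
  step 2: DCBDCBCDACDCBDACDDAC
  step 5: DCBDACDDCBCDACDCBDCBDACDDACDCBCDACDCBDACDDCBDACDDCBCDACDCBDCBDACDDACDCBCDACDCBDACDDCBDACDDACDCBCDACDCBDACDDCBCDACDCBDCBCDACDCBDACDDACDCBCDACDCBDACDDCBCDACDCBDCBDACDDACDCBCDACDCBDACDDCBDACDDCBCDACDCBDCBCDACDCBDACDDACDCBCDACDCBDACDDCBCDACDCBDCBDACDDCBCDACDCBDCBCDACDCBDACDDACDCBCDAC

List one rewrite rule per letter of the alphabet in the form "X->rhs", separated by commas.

  step 1 ⇒ step 2: DDACDCBC ⇒ DCB·DCB·C·DAC·DCB·DAC·D·DAC
    A ↦ C
    B ↦ D
    C ↦ DAC
    D ↦ DCB

A->C, B->D, C->DAC, D->DCB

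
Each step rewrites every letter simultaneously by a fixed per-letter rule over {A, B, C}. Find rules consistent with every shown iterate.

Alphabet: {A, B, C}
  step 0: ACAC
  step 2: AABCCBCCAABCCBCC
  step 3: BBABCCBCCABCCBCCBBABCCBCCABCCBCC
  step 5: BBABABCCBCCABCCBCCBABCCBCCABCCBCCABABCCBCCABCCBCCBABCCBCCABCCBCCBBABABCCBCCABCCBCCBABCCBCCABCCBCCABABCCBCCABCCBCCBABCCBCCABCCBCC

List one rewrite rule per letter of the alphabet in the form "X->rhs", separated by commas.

A->B, B->A, C->BCC

  step 2 ⇒ step 3: AABCCBCCAABCCBCC ⇒ B·B·A·BCC·BCC·A·BCC·BCC·B·B·A·BCC·BCC·A·BCC·BCC
    A ↦ B
    B ↦ A
    C ↦ BCC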